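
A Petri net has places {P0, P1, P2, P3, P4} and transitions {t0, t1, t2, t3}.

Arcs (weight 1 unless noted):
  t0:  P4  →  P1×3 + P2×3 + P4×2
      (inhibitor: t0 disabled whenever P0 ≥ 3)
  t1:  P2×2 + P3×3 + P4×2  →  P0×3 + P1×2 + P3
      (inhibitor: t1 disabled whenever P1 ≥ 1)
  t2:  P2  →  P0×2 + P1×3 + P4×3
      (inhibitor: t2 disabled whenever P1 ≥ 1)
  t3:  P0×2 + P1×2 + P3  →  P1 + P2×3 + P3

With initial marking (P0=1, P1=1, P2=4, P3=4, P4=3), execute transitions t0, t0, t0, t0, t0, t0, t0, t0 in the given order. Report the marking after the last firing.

(P0=1, P1=25, P2=28, P3=4, P4=11)

step 1: fire t0:  (P0=1, P1=1, P2=4, P3=4, P4=3) → (P0=1, P1=4, P2=7, P3=4, P4=4)
step 2: fire t0:  (P0=1, P1=4, P2=7, P3=4, P4=4) → (P0=1, P1=7, P2=10, P3=4, P4=5)
step 3: fire t0:  (P0=1, P1=7, P2=10, P3=4, P4=5) → (P0=1, P1=10, P2=13, P3=4, P4=6)
step 4: fire t0:  (P0=1, P1=10, P2=13, P3=4, P4=6) → (P0=1, P1=13, P2=16, P3=4, P4=7)
step 5: fire t0:  (P0=1, P1=13, P2=16, P3=4, P4=7) → (P0=1, P1=16, P2=19, P3=4, P4=8)
step 6: fire t0:  (P0=1, P1=16, P2=19, P3=4, P4=8) → (P0=1, P1=19, P2=22, P3=4, P4=9)
step 7: fire t0:  (P0=1, P1=19, P2=22, P3=4, P4=9) → (P0=1, P1=22, P2=25, P3=4, P4=10)
step 8: fire t0:  (P0=1, P1=22, P2=25, P3=4, P4=10) → (P0=1, P1=25, P2=28, P3=4, P4=11)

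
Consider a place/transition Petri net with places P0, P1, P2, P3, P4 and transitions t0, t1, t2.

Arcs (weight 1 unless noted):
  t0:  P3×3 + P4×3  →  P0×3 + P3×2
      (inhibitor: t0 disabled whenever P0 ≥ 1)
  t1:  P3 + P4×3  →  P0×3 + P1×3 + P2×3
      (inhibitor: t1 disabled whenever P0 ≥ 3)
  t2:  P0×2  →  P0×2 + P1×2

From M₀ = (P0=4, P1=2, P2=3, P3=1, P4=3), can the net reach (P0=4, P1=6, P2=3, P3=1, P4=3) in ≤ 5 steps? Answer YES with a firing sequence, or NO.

YES — reachable via ⟨t2, t2⟩ (2 firings)

step 1: fire t2:  (P0=4, P1=2, P2=3, P3=1, P4=3) → (P0=4, P1=4, P2=3, P3=1, P4=3)
step 2: fire t2:  (P0=4, P1=4, P2=3, P3=1, P4=3) → (P0=4, P1=6, P2=3, P3=1, P4=3)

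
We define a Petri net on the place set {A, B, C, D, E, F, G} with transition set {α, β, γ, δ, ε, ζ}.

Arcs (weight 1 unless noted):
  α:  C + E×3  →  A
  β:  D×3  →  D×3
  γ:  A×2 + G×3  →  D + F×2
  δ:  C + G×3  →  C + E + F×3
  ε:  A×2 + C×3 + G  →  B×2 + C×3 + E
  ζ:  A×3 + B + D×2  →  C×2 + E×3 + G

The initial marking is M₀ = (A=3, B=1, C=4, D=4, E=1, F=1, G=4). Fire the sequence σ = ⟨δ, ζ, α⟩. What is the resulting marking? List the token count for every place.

(A=1, B=0, C=5, D=2, E=2, F=4, G=2)

step 1: fire δ:  (A=3, B=1, C=4, D=4, E=1, F=1, G=4) → (A=3, B=1, C=4, D=4, E=2, F=4, G=1)
step 2: fire ζ:  (A=3, B=1, C=4, D=4, E=2, F=4, G=1) → (A=0, B=0, C=6, D=2, E=5, F=4, G=2)
step 3: fire α:  (A=0, B=0, C=6, D=2, E=5, F=4, G=2) → (A=1, B=0, C=5, D=2, E=2, F=4, G=2)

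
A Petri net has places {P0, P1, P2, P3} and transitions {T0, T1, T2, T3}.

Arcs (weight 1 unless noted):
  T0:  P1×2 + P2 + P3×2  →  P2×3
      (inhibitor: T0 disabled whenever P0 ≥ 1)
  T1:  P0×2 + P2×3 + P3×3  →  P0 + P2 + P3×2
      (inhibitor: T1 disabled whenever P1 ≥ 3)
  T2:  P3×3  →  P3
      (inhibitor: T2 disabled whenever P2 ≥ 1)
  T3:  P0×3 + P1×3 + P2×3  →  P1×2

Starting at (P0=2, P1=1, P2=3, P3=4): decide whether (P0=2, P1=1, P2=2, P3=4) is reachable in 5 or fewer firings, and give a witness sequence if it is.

NO — not reachable within 5 firings

depth 0: 1 marking
depth 1: 2 markings reached so far
depth 2: 2 markings reached so far
(frontier empty at depth 2; search complete)
target is not among the 2 markings reachable within 5 steps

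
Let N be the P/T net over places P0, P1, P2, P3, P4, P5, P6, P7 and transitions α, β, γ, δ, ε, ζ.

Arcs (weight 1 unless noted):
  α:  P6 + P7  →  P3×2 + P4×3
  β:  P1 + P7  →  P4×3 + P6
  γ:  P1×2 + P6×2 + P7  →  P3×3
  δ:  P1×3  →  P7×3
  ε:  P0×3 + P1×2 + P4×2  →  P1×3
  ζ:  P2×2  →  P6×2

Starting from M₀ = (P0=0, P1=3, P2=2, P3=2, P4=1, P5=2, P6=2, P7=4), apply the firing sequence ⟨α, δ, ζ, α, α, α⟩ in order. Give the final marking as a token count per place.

step 1: fire α:  (P0=0, P1=3, P2=2, P3=2, P4=1, P5=2, P6=2, P7=4) → (P0=0, P1=3, P2=2, P3=4, P4=4, P5=2, P6=1, P7=3)
step 2: fire δ:  (P0=0, P1=3, P2=2, P3=4, P4=4, P5=2, P6=1, P7=3) → (P0=0, P1=0, P2=2, P3=4, P4=4, P5=2, P6=1, P7=6)
step 3: fire ζ:  (P0=0, P1=0, P2=2, P3=4, P4=4, P5=2, P6=1, P7=6) → (P0=0, P1=0, P2=0, P3=4, P4=4, P5=2, P6=3, P7=6)
step 4: fire α:  (P0=0, P1=0, P2=0, P3=4, P4=4, P5=2, P6=3, P7=6) → (P0=0, P1=0, P2=0, P3=6, P4=7, P5=2, P6=2, P7=5)
step 5: fire α:  (P0=0, P1=0, P2=0, P3=6, P4=7, P5=2, P6=2, P7=5) → (P0=0, P1=0, P2=0, P3=8, P4=10, P5=2, P6=1, P7=4)
step 6: fire α:  (P0=0, P1=0, P2=0, P3=8, P4=10, P5=2, P6=1, P7=4) → (P0=0, P1=0, P2=0, P3=10, P4=13, P5=2, P6=0, P7=3)

(P0=0, P1=0, P2=0, P3=10, P4=13, P5=2, P6=0, P7=3)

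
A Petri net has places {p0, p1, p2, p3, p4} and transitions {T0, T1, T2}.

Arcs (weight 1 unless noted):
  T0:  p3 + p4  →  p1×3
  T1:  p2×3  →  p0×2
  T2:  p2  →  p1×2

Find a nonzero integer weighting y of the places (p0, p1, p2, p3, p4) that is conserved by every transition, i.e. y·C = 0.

Incidence matrix C (rows=places, cols=transitions):
       T0   T1   T2
   p0   0    2    0
   p1   3    0    2
   p2   0   -3   -1
   p3  -1    0    0
   p4  -1    0    0

Candidate y = [3, 1, 2, 3, 0]; check y·C column-wise:
  col T0: 3·0 + 1·3 + 2·0 + 3·-1 + 0·-1 = 0
  col T1: 3·2 + 1·0 + 2·-3 + 3·0 = 0
  col T2: 3·0 + 1·2 + 2·-1 + 3·0 = 0

y = (p0:3, p1:1, p2:2, p3:3, p4:0)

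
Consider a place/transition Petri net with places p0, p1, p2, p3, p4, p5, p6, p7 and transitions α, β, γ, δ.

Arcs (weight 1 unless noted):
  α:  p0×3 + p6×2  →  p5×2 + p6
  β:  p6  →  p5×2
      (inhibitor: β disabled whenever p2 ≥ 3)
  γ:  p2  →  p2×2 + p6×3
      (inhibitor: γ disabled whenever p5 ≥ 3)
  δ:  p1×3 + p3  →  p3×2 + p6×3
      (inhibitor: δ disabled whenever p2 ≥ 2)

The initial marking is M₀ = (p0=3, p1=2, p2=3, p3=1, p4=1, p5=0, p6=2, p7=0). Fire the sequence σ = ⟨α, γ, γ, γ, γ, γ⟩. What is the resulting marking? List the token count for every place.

(p0=0, p1=2, p2=8, p3=1, p4=1, p5=2, p6=16, p7=0)

step 1: fire α:  (p0=3, p1=2, p2=3, p3=1, p4=1, p5=0, p6=2, p7=0) → (p0=0, p1=2, p2=3, p3=1, p4=1, p5=2, p6=1, p7=0)
step 2: fire γ:  (p0=0, p1=2, p2=3, p3=1, p4=1, p5=2, p6=1, p7=0) → (p0=0, p1=2, p2=4, p3=1, p4=1, p5=2, p6=4, p7=0)
step 3: fire γ:  (p0=0, p1=2, p2=4, p3=1, p4=1, p5=2, p6=4, p7=0) → (p0=0, p1=2, p2=5, p3=1, p4=1, p5=2, p6=7, p7=0)
step 4: fire γ:  (p0=0, p1=2, p2=5, p3=1, p4=1, p5=2, p6=7, p7=0) → (p0=0, p1=2, p2=6, p3=1, p4=1, p5=2, p6=10, p7=0)
step 5: fire γ:  (p0=0, p1=2, p2=6, p3=1, p4=1, p5=2, p6=10, p7=0) → (p0=0, p1=2, p2=7, p3=1, p4=1, p5=2, p6=13, p7=0)
step 6: fire γ:  (p0=0, p1=2, p2=7, p3=1, p4=1, p5=2, p6=13, p7=0) → (p0=0, p1=2, p2=8, p3=1, p4=1, p5=2, p6=16, p7=0)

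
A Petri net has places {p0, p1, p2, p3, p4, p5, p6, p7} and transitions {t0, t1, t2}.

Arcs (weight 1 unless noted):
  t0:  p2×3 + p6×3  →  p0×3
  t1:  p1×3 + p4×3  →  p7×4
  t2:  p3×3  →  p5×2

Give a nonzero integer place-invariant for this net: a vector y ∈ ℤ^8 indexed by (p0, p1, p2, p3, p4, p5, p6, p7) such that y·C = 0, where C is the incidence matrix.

Incidence matrix C (rows=places, cols=transitions):
       t0   t1   t2
   p0   3    0    0
   p1   0   -3    0
   p2  -3    0    0
   p3   0    0   -3
   p4   0   -3    0
   p5   0    0    2
   p6  -3    0    0
   p7   0    4    0

Candidate y = [1, 0, 1, 0, 0, 0, 0, 0]; check y·C column-wise:
  col t0: 1·3 + 1·-3 + 0·-3 = 0
  col t1: 1·0 + 0·-3 + 1·0 + 0·-3 + 0·4 = 0
  col t2: 1·0 + 1·0 + 0·-3 + 0·2 = 0

y = (p0:1, p1:0, p2:1, p3:0, p4:0, p5:0, p6:0, p7:0)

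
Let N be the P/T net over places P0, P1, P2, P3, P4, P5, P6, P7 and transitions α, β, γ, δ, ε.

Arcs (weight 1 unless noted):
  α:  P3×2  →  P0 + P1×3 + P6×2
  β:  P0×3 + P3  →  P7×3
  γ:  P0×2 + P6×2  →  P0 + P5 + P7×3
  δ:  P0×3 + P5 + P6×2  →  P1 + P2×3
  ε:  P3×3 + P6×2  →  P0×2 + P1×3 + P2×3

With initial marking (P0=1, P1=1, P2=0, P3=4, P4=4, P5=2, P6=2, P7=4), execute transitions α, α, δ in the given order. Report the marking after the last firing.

step 1: fire α:  (P0=1, P1=1, P2=0, P3=4, P4=4, P5=2, P6=2, P7=4) → (P0=2, P1=4, P2=0, P3=2, P4=4, P5=2, P6=4, P7=4)
step 2: fire α:  (P0=2, P1=4, P2=0, P3=2, P4=4, P5=2, P6=4, P7=4) → (P0=3, P1=7, P2=0, P3=0, P4=4, P5=2, P6=6, P7=4)
step 3: fire δ:  (P0=3, P1=7, P2=0, P3=0, P4=4, P5=2, P6=6, P7=4) → (P0=0, P1=8, P2=3, P3=0, P4=4, P5=1, P6=4, P7=4)

(P0=0, P1=8, P2=3, P3=0, P4=4, P5=1, P6=4, P7=4)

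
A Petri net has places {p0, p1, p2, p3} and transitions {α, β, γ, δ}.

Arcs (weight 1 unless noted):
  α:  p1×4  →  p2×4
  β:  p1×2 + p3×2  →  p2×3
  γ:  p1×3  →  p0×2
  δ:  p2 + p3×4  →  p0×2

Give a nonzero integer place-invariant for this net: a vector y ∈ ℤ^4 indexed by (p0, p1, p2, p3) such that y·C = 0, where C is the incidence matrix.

y = (p0:3, p1:2, p2:2, p3:1)

Incidence matrix C (rows=places, cols=transitions):
        α    β    γ    δ
   p0   0    0    2    2
   p1  -4   -2   -3    0
   p2   4    3    0   -1
   p3   0   -2    0   -4

Candidate y = [3, 2, 2, 1]; check y·C column-wise:
  col α: 3·0 + 2·-4 + 2·4 + 1·0 = 0
  col β: 3·0 + 2·-2 + 2·3 + 1·-2 = 0
  col γ: 3·2 + 2·-3 + 2·0 + 1·0 = 0
  col δ: 3·2 + 2·0 + 2·-1 + 1·-4 = 0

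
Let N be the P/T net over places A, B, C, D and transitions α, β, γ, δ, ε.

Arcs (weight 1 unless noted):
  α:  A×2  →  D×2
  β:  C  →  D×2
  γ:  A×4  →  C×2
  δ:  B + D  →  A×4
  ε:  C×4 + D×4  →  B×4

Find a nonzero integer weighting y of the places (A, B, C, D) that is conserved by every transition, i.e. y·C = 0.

y = (A:1, B:3, C:2, D:1)

Incidence matrix C (rows=places, cols=transitions):
        α    β    γ    δ    ε
    A  -2    0   -4    4    0
    B   0    0    0   -1    4
    C   0   -1    2    0   -4
    D   2    2    0   -1   -4

Candidate y = [1, 3, 2, 1]; check y·C column-wise:
  col α: 1·-2 + 3·0 + 2·0 + 1·2 = 0
  col β: 1·0 + 3·0 + 2·-1 + 1·2 = 0
  col γ: 1·-4 + 3·0 + 2·2 + 1·0 = 0
  col δ: 1·4 + 3·-1 + 2·0 + 1·-1 = 0
  col ε: 1·0 + 3·4 + 2·-4 + 1·-4 = 0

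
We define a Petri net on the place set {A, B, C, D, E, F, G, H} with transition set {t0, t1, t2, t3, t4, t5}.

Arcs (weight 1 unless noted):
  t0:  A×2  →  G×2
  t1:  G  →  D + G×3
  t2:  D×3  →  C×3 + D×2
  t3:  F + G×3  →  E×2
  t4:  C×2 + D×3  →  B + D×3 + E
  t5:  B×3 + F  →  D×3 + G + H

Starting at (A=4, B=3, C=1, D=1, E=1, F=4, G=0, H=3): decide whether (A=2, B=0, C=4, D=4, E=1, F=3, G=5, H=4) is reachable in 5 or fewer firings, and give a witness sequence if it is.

YES — reachable via ⟨t0, t1, t5, t2⟩ (4 firings)

step 1: fire t0:  (A=4, B=3, C=1, D=1, E=1, F=4, G=0, H=3) → (A=2, B=3, C=1, D=1, E=1, F=4, G=2, H=3)
step 2: fire t1:  (A=2, B=3, C=1, D=1, E=1, F=4, G=2, H=3) → (A=2, B=3, C=1, D=2, E=1, F=4, G=4, H=3)
step 3: fire t5:  (A=2, B=3, C=1, D=2, E=1, F=4, G=4, H=3) → (A=2, B=0, C=1, D=5, E=1, F=3, G=5, H=4)
step 4: fire t2:  (A=2, B=0, C=1, D=5, E=1, F=3, G=5, H=4) → (A=2, B=0, C=4, D=4, E=1, F=3, G=5, H=4)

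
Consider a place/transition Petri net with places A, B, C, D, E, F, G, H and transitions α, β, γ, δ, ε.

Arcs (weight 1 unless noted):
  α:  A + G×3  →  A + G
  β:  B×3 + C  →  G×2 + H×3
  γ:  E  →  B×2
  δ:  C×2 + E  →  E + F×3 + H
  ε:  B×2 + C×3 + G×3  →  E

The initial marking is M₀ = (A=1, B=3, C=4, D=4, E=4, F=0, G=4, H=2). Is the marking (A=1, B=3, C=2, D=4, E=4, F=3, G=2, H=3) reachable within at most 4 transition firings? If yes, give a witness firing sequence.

YES — reachable via ⟨α, δ⟩ (2 firings)

step 1: fire α:  (A=1, B=3, C=4, D=4, E=4, F=0, G=4, H=2) → (A=1, B=3, C=4, D=4, E=4, F=0, G=2, H=2)
step 2: fire δ:  (A=1, B=3, C=4, D=4, E=4, F=0, G=2, H=2) → (A=1, B=3, C=2, D=4, E=4, F=3, G=2, H=3)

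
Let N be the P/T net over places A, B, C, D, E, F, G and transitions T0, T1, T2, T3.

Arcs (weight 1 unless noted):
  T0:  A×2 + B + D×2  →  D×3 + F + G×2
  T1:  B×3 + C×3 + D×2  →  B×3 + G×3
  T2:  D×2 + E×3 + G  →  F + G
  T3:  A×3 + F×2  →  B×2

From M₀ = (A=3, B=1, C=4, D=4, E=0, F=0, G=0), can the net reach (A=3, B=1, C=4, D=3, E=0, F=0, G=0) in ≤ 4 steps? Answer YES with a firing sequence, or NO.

depth 0: 1 marking
depth 1: 2 markings reached so far
depth 2: 2 markings reached so far
(frontier empty at depth 2; search complete)
target is not among the 2 markings reachable within 4 steps

NO — not reachable within 4 firings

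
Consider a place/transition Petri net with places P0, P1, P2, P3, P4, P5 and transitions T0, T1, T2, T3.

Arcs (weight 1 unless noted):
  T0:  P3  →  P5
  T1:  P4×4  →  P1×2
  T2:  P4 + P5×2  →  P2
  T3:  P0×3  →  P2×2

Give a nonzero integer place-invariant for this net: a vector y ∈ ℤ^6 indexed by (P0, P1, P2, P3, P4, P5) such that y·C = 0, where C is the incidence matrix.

Incidence matrix C (rows=places, cols=transitions):
       T0   T1   T2   T3
   P0   0    0    0   -3
   P1   0    2    0    0
   P2   0    0    1    2
   P3  -1    0    0    0
   P4   0   -4   -1    0
   P5   1    0   -2    0

Candidate y = [2, 6, 3, 0, 3, 0]; check y·C column-wise:
  col T0: 2·0 + 6·0 + 3·0 + 0·-1 + 3·0 + 0·1 = 0
  col T1: 2·0 + 6·2 + 3·0 + 3·-4 = 0
  col T2: 2·0 + 6·0 + 3·1 + 3·-1 + 0·-2 = 0
  col T3: 2·-3 + 6·0 + 3·2 + 3·0 = 0

y = (P0:2, P1:6, P2:3, P3:0, P4:3, P5:0)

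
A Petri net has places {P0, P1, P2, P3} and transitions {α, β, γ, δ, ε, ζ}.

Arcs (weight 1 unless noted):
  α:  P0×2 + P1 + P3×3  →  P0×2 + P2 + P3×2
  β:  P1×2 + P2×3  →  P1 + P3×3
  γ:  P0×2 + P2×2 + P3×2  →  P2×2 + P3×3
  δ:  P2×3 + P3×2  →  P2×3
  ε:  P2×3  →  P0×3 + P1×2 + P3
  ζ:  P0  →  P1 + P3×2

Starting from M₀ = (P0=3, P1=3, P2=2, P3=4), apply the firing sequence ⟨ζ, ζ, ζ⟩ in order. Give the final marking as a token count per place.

(P0=0, P1=6, P2=2, P3=10)

step 1: fire ζ:  (P0=3, P1=3, P2=2, P3=4) → (P0=2, P1=4, P2=2, P3=6)
step 2: fire ζ:  (P0=2, P1=4, P2=2, P3=6) → (P0=1, P1=5, P2=2, P3=8)
step 3: fire ζ:  (P0=1, P1=5, P2=2, P3=8) → (P0=0, P1=6, P2=2, P3=10)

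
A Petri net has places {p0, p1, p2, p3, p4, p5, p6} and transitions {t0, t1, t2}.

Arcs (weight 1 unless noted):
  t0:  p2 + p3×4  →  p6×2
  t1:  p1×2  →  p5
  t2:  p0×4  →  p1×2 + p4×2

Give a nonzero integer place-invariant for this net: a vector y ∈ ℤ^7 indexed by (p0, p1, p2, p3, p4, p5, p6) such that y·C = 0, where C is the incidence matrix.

y = (p0:0, p1:0, p2:4, p3:-1, p4:0, p5:0, p6:0)

Incidence matrix C (rows=places, cols=transitions):
       t0   t1   t2
   p0   0    0   -4
   p1   0   -2    2
   p2  -1    0    0
   p3  -4    0    0
   p4   0    0    2
   p5   0    1    0
   p6   2    0    0

Candidate y = [0, 0, 4, -1, 0, 0, 0]; check y·C column-wise:
  col t0: 4·-1 + -1·-4 + 0·2 = 0
  col t1: 0·-2 + 4·0 + -1·0 + 0·1 = 0
  col t2: 0·-4 + 0·2 + 4·0 + -1·0 + 0·2 = 0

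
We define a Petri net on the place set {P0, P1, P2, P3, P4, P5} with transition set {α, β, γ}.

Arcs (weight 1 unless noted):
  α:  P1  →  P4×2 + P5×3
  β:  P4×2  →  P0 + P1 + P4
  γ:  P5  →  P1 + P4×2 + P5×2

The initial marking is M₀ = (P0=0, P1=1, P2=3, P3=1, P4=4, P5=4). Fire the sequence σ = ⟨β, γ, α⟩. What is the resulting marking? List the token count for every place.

(P0=1, P1=2, P2=3, P3=1, P4=7, P5=8)

step 1: fire β:  (P0=0, P1=1, P2=3, P3=1, P4=4, P5=4) → (P0=1, P1=2, P2=3, P3=1, P4=3, P5=4)
step 2: fire γ:  (P0=1, P1=2, P2=3, P3=1, P4=3, P5=4) → (P0=1, P1=3, P2=3, P3=1, P4=5, P5=5)
step 3: fire α:  (P0=1, P1=3, P2=3, P3=1, P4=5, P5=5) → (P0=1, P1=2, P2=3, P3=1, P4=7, P5=8)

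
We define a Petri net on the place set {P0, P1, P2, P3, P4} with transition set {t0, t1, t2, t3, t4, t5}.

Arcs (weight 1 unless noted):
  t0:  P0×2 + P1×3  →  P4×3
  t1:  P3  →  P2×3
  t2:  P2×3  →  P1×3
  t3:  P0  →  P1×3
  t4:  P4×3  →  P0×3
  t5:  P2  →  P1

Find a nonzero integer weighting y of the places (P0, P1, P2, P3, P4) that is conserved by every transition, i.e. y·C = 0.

y = (P0:3, P1:1, P2:1, P3:3, P4:3)

Incidence matrix C (rows=places, cols=transitions):
       t0   t1   t2   t3   t4   t5
   P0  -2    0    0   -1    3    0
   P1  -3    0    3    3    0    1
   P2   0    3   -3    0    0   -1
   P3   0   -1    0    0    0    0
   P4   3    0    0    0   -3    0

Candidate y = [3, 1, 1, 3, 3]; check y·C column-wise:
  col t0: 3·-2 + 1·-3 + 1·0 + 3·0 + 3·3 = 0
  col t1: 3·0 + 1·0 + 1·3 + 3·-1 + 3·0 = 0
  col t2: 3·0 + 1·3 + 1·-3 + 3·0 + 3·0 = 0
  col t3: 3·-1 + 1·3 + 1·0 + 3·0 + 3·0 = 0
  col t4: 3·3 + 1·0 + 1·0 + 3·0 + 3·-3 = 0
  col t5: 3·0 + 1·1 + 1·-1 + 3·0 + 3·0 = 0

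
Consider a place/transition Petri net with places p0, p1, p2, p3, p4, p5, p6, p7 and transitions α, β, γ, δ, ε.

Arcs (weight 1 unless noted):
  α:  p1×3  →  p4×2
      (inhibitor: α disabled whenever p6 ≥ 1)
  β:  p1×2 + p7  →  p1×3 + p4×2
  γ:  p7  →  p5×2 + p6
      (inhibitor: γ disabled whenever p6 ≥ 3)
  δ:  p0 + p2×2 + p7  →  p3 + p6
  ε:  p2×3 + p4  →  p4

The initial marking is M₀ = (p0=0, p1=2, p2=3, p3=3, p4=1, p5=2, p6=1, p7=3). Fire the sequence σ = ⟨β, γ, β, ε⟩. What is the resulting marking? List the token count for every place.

step 1: fire β:  (p0=0, p1=2, p2=3, p3=3, p4=1, p5=2, p6=1, p7=3) → (p0=0, p1=3, p2=3, p3=3, p4=3, p5=2, p6=1, p7=2)
step 2: fire γ:  (p0=0, p1=3, p2=3, p3=3, p4=3, p5=2, p6=1, p7=2) → (p0=0, p1=3, p2=3, p3=3, p4=3, p5=4, p6=2, p7=1)
step 3: fire β:  (p0=0, p1=3, p2=3, p3=3, p4=3, p5=4, p6=2, p7=1) → (p0=0, p1=4, p2=3, p3=3, p4=5, p5=4, p6=2, p7=0)
step 4: fire ε:  (p0=0, p1=4, p2=3, p3=3, p4=5, p5=4, p6=2, p7=0) → (p0=0, p1=4, p2=0, p3=3, p4=5, p5=4, p6=2, p7=0)

(p0=0, p1=4, p2=0, p3=3, p4=5, p5=4, p6=2, p7=0)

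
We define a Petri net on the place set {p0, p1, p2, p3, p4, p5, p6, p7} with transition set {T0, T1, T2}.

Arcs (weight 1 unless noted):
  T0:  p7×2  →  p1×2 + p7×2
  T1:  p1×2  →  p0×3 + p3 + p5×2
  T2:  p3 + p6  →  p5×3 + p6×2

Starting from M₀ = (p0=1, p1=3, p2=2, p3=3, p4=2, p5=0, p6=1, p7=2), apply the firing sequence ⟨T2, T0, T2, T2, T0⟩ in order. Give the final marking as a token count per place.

(p0=1, p1=7, p2=2, p3=0, p4=2, p5=9, p6=4, p7=2)

step 1: fire T2:  (p0=1, p1=3, p2=2, p3=3, p4=2, p5=0, p6=1, p7=2) → (p0=1, p1=3, p2=2, p3=2, p4=2, p5=3, p6=2, p7=2)
step 2: fire T0:  (p0=1, p1=3, p2=2, p3=2, p4=2, p5=3, p6=2, p7=2) → (p0=1, p1=5, p2=2, p3=2, p4=2, p5=3, p6=2, p7=2)
step 3: fire T2:  (p0=1, p1=5, p2=2, p3=2, p4=2, p5=3, p6=2, p7=2) → (p0=1, p1=5, p2=2, p3=1, p4=2, p5=6, p6=3, p7=2)
step 4: fire T2:  (p0=1, p1=5, p2=2, p3=1, p4=2, p5=6, p6=3, p7=2) → (p0=1, p1=5, p2=2, p3=0, p4=2, p5=9, p6=4, p7=2)
step 5: fire T0:  (p0=1, p1=5, p2=2, p3=0, p4=2, p5=9, p6=4, p7=2) → (p0=1, p1=7, p2=2, p3=0, p4=2, p5=9, p6=4, p7=2)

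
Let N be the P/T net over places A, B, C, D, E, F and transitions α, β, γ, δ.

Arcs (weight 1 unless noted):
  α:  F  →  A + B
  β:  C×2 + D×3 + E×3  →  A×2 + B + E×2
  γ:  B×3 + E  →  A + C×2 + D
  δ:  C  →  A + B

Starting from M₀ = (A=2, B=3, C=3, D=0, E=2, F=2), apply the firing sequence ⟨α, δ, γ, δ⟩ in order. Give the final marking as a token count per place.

(A=6, B=3, C=3, D=1, E=1, F=1)

step 1: fire α:  (A=2, B=3, C=3, D=0, E=2, F=2) → (A=3, B=4, C=3, D=0, E=2, F=1)
step 2: fire δ:  (A=3, B=4, C=3, D=0, E=2, F=1) → (A=4, B=5, C=2, D=0, E=2, F=1)
step 3: fire γ:  (A=4, B=5, C=2, D=0, E=2, F=1) → (A=5, B=2, C=4, D=1, E=1, F=1)
step 4: fire δ:  (A=5, B=2, C=4, D=1, E=1, F=1) → (A=6, B=3, C=3, D=1, E=1, F=1)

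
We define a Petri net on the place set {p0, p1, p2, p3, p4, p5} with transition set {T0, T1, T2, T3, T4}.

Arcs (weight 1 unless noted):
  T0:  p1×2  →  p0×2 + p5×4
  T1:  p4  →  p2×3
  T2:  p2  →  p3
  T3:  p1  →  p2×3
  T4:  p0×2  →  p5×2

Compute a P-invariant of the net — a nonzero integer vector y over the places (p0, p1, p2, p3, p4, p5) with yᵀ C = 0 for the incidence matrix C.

Incidence matrix C (rows=places, cols=transitions):
       T0   T1   T2   T3   T4
   p0   2    0    0    0   -2
   p1  -2    0    0   -1    0
   p2   0    3   -1    3    0
   p3   0    0    1    0    0
   p4   0   -1    0    0    0
   p5   4    0    0    0    2

Candidate y = [1, 3, 1, 1, 3, 1]; check y·C column-wise:
  col T0: 1·2 + 3·-2 + 1·0 + 1·0 + 3·0 + 1·4 = 0
  col T1: 1·0 + 3·0 + 1·3 + 1·0 + 3·-1 + 1·0 = 0
  col T2: 1·0 + 3·0 + 1·-1 + 1·1 + 3·0 + 1·0 = 0
  col T3: 1·0 + 3·-1 + 1·3 + 1·0 + 3·0 + 1·0 = 0
  col T4: 1·-2 + 3·0 + 1·0 + 1·0 + 3·0 + 1·2 = 0

y = (p0:1, p1:3, p2:1, p3:1, p4:3, p5:1)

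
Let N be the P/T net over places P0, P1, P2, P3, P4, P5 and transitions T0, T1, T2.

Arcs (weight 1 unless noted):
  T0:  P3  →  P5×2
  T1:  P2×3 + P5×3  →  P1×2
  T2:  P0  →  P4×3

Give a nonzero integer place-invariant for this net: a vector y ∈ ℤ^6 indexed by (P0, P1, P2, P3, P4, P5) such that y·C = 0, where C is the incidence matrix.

Incidence matrix C (rows=places, cols=transitions):
       T0   T1   T2
   P0   0    0   -1
   P1   0    2    0
   P2   0   -3    0
   P3  -1    0    0
   P4   0    0    3
   P5   2   -3    0

Candidate y = [0, 3, 2, 0, 0, 0]; check y·C column-wise:
  col T0: 3·0 + 2·0 + 0·-1 + 0·2 = 0
  col T1: 3·2 + 2·-3 + 0·-3 = 0
  col T2: 0·-1 + 3·0 + 2·0 + 0·3 = 0

y = (P0:0, P1:3, P2:2, P3:0, P4:0, P5:0)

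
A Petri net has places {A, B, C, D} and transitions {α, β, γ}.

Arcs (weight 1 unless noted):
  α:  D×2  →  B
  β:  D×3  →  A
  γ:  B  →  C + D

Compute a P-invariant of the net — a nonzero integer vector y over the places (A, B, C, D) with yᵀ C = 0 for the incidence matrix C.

Incidence matrix C (rows=places, cols=transitions):
        α    β    γ
    A   0    1    0
    B   1    0   -1
    C   0    0    1
    D  -2   -3    1

Candidate y = [3, 2, 1, 1]; check y·C column-wise:
  col α: 3·0 + 2·1 + 1·0 + 1·-2 = 0
  col β: 3·1 + 2·0 + 1·0 + 1·-3 = 0
  col γ: 3·0 + 2·-1 + 1·1 + 1·1 = 0

y = (A:3, B:2, C:1, D:1)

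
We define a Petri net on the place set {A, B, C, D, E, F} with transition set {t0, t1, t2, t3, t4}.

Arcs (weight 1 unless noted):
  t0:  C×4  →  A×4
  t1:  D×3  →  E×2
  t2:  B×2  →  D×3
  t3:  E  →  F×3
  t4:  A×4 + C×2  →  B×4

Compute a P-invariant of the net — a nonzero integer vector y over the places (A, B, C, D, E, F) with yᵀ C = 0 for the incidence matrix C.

y = (A:2, B:3, C:2, D:2, E:3, F:1)

Incidence matrix C (rows=places, cols=transitions):
       t0   t1   t2   t3   t4
    A   4    0    0    0   -4
    B   0    0   -2    0    4
    C  -4    0    0    0   -2
    D   0   -3    3    0    0
    E   0    2    0   -1    0
    F   0    0    0    3    0

Candidate y = [2, 3, 2, 2, 3, 1]; check y·C column-wise:
  col t0: 2·4 + 3·0 + 2·-4 + 2·0 + 3·0 + 1·0 = 0
  col t1: 2·0 + 3·0 + 2·0 + 2·-3 + 3·2 + 1·0 = 0
  col t2: 2·0 + 3·-2 + 2·0 + 2·3 + 3·0 + 1·0 = 0
  col t3: 2·0 + 3·0 + 2·0 + 2·0 + 3·-1 + 1·3 = 0
  col t4: 2·-4 + 3·4 + 2·-2 + 2·0 + 3·0 + 1·0 = 0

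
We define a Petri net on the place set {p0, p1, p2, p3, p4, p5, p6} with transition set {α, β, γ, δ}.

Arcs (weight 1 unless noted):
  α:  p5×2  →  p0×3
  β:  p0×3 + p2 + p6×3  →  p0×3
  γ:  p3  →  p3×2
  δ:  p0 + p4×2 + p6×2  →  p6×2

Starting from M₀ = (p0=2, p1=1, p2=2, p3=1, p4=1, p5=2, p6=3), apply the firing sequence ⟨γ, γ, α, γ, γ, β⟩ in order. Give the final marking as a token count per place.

(p0=5, p1=1, p2=1, p3=5, p4=1, p5=0, p6=0)

step 1: fire γ:  (p0=2, p1=1, p2=2, p3=1, p4=1, p5=2, p6=3) → (p0=2, p1=1, p2=2, p3=2, p4=1, p5=2, p6=3)
step 2: fire γ:  (p0=2, p1=1, p2=2, p3=2, p4=1, p5=2, p6=3) → (p0=2, p1=1, p2=2, p3=3, p4=1, p5=2, p6=3)
step 3: fire α:  (p0=2, p1=1, p2=2, p3=3, p4=1, p5=2, p6=3) → (p0=5, p1=1, p2=2, p3=3, p4=1, p5=0, p6=3)
step 4: fire γ:  (p0=5, p1=1, p2=2, p3=3, p4=1, p5=0, p6=3) → (p0=5, p1=1, p2=2, p3=4, p4=1, p5=0, p6=3)
step 5: fire γ:  (p0=5, p1=1, p2=2, p3=4, p4=1, p5=0, p6=3) → (p0=5, p1=1, p2=2, p3=5, p4=1, p5=0, p6=3)
step 6: fire β:  (p0=5, p1=1, p2=2, p3=5, p4=1, p5=0, p6=3) → (p0=5, p1=1, p2=1, p3=5, p4=1, p5=0, p6=0)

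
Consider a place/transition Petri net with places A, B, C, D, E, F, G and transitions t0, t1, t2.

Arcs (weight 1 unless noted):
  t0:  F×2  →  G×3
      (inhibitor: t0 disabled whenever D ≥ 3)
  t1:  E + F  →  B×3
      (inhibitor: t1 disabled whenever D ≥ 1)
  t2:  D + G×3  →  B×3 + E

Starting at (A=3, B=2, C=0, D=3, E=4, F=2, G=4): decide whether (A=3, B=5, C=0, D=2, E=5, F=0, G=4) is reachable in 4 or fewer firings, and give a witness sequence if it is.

YES — reachable via ⟨t2, t0⟩ (2 firings)

step 1: fire t2:  (A=3, B=2, C=0, D=3, E=4, F=2, G=4) → (A=3, B=5, C=0, D=2, E=5, F=2, G=1)
step 2: fire t0:  (A=3, B=5, C=0, D=2, E=5, F=2, G=1) → (A=3, B=5, C=0, D=2, E=5, F=0, G=4)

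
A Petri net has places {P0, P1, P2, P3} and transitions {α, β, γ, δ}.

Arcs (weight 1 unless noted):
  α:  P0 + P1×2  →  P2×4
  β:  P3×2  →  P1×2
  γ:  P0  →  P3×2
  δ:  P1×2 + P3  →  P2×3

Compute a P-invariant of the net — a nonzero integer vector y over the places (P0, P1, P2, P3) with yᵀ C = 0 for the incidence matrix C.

y = (P0:2, P1:1, P2:1, P3:1)

Incidence matrix C (rows=places, cols=transitions):
        α    β    γ    δ
   P0  -1    0   -1    0
   P1  -2    2    0   -2
   P2   4    0    0    3
   P3   0   -2    2   -1

Candidate y = [2, 1, 1, 1]; check y·C column-wise:
  col α: 2·-1 + 1·-2 + 1·4 + 1·0 = 0
  col β: 2·0 + 1·2 + 1·0 + 1·-2 = 0
  col γ: 2·-1 + 1·0 + 1·0 + 1·2 = 0
  col δ: 2·0 + 1·-2 + 1·3 + 1·-1 = 0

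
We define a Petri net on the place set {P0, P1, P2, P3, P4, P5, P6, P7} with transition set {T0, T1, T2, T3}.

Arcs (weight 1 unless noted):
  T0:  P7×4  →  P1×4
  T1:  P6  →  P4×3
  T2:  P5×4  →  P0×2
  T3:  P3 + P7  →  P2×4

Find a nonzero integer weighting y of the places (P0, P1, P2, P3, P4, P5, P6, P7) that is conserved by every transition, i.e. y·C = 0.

Incidence matrix C (rows=places, cols=transitions):
       T0   T1   T2   T3
   P0   0    0    2    0
   P1   4    0    0    0
   P2   0    0    0    4
   P3   0    0    0   -1
   P4   0    3    0    0
   P5   0    0   -4    0
   P6   0   -1    0    0
   P7  -4    0    0   -1

Candidate y = [0, 0, 1, 4, 0, 0, 0, 0]; check y·C column-wise:
  col T0: 0·4 + 1·0 + 4·0 + 0·-4 = 0
  col T1: 1·0 + 4·0 + 0·3 + 0·-1 = 0
  col T2: 0·2 + 1·0 + 4·0 + 0·-4 = 0
  col T3: 1·4 + 4·-1 + 0·-1 = 0

y = (P0:0, P1:0, P2:1, P3:4, P4:0, P5:0, P6:0, P7:0)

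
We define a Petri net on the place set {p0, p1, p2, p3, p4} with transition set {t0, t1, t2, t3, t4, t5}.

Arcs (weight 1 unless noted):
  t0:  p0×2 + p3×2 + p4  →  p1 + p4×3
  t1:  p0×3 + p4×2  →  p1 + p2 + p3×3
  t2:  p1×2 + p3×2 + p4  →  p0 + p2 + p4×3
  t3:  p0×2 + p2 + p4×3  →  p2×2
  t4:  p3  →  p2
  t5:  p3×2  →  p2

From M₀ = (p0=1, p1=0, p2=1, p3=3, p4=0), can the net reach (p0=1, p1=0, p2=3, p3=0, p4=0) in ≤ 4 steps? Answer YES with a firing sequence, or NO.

step 1: fire t4:  (p0=1, p1=0, p2=1, p3=3, p4=0) → (p0=1, p1=0, p2=2, p3=2, p4=0)
step 2: fire t5:  (p0=1, p1=0, p2=2, p3=2, p4=0) → (p0=1, p1=0, p2=3, p3=0, p4=0)

YES — reachable via ⟨t4, t5⟩ (2 firings)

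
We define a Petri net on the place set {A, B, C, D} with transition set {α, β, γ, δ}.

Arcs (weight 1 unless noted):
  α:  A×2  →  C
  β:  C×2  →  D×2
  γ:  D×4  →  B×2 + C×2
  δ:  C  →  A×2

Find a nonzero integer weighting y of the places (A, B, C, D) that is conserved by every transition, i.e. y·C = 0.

Incidence matrix C (rows=places, cols=transitions):
        α    β    γ    δ
    A  -2    0    0    2
    B   0    0    2    0
    C   1   -2    2   -1
    D   0    2   -4    0

Candidate y = [1, 2, 2, 2]; check y·C column-wise:
  col α: 1·-2 + 2·0 + 2·1 + 2·0 = 0
  col β: 1·0 + 2·0 + 2·-2 + 2·2 = 0
  col γ: 1·0 + 2·2 + 2·2 + 2·-4 = 0
  col δ: 1·2 + 2·0 + 2·-1 + 2·0 = 0

y = (A:1, B:2, C:2, D:2)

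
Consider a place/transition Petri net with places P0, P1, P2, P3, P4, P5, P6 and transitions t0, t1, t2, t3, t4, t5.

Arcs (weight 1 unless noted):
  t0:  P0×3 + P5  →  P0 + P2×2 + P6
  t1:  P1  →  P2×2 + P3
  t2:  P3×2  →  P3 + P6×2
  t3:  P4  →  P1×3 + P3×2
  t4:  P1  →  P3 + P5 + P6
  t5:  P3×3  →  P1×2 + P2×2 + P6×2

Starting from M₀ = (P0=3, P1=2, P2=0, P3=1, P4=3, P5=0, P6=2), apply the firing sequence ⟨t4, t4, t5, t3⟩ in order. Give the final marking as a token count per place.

step 1: fire t4:  (P0=3, P1=2, P2=0, P3=1, P4=3, P5=0, P6=2) → (P0=3, P1=1, P2=0, P3=2, P4=3, P5=1, P6=3)
step 2: fire t4:  (P0=3, P1=1, P2=0, P3=2, P4=3, P5=1, P6=3) → (P0=3, P1=0, P2=0, P3=3, P4=3, P5=2, P6=4)
step 3: fire t5:  (P0=3, P1=0, P2=0, P3=3, P4=3, P5=2, P6=4) → (P0=3, P1=2, P2=2, P3=0, P4=3, P5=2, P6=6)
step 4: fire t3:  (P0=3, P1=2, P2=2, P3=0, P4=3, P5=2, P6=6) → (P0=3, P1=5, P2=2, P3=2, P4=2, P5=2, P6=6)

(P0=3, P1=5, P2=2, P3=2, P4=2, P5=2, P6=6)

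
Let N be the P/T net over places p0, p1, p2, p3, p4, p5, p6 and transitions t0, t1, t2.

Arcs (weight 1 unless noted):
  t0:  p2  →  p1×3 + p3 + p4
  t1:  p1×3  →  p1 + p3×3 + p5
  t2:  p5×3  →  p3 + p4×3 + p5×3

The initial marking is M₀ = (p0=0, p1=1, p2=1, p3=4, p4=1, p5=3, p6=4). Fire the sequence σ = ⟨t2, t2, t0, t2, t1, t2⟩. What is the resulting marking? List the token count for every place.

(p0=0, p1=2, p2=0, p3=12, p4=14, p5=4, p6=4)

step 1: fire t2:  (p0=0, p1=1, p2=1, p3=4, p4=1, p5=3, p6=4) → (p0=0, p1=1, p2=1, p3=5, p4=4, p5=3, p6=4)
step 2: fire t2:  (p0=0, p1=1, p2=1, p3=5, p4=4, p5=3, p6=4) → (p0=0, p1=1, p2=1, p3=6, p4=7, p5=3, p6=4)
step 3: fire t0:  (p0=0, p1=1, p2=1, p3=6, p4=7, p5=3, p6=4) → (p0=0, p1=4, p2=0, p3=7, p4=8, p5=3, p6=4)
step 4: fire t2:  (p0=0, p1=4, p2=0, p3=7, p4=8, p5=3, p6=4) → (p0=0, p1=4, p2=0, p3=8, p4=11, p5=3, p6=4)
step 5: fire t1:  (p0=0, p1=4, p2=0, p3=8, p4=11, p5=3, p6=4) → (p0=0, p1=2, p2=0, p3=11, p4=11, p5=4, p6=4)
step 6: fire t2:  (p0=0, p1=2, p2=0, p3=11, p4=11, p5=4, p6=4) → (p0=0, p1=2, p2=0, p3=12, p4=14, p5=4, p6=4)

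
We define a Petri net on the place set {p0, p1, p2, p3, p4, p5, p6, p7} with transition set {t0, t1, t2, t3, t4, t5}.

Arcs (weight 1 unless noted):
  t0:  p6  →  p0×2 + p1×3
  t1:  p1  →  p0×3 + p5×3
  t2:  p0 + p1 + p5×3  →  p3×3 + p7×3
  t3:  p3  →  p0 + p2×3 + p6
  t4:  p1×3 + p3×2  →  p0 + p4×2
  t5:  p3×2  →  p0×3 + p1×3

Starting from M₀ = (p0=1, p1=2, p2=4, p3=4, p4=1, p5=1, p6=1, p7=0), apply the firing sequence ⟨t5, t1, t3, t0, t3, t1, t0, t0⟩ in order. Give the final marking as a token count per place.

step 1: fire t5:  (p0=1, p1=2, p2=4, p3=4, p4=1, p5=1, p6=1, p7=0) → (p0=4, p1=5, p2=4, p3=2, p4=1, p5=1, p6=1, p7=0)
step 2: fire t1:  (p0=4, p1=5, p2=4, p3=2, p4=1, p5=1, p6=1, p7=0) → (p0=7, p1=4, p2=4, p3=2, p4=1, p5=4, p6=1, p7=0)
step 3: fire t3:  (p0=7, p1=4, p2=4, p3=2, p4=1, p5=4, p6=1, p7=0) → (p0=8, p1=4, p2=7, p3=1, p4=1, p5=4, p6=2, p7=0)
step 4: fire t0:  (p0=8, p1=4, p2=7, p3=1, p4=1, p5=4, p6=2, p7=0) → (p0=10, p1=7, p2=7, p3=1, p4=1, p5=4, p6=1, p7=0)
step 5: fire t3:  (p0=10, p1=7, p2=7, p3=1, p4=1, p5=4, p6=1, p7=0) → (p0=11, p1=7, p2=10, p3=0, p4=1, p5=4, p6=2, p7=0)
step 6: fire t1:  (p0=11, p1=7, p2=10, p3=0, p4=1, p5=4, p6=2, p7=0) → (p0=14, p1=6, p2=10, p3=0, p4=1, p5=7, p6=2, p7=0)
step 7: fire t0:  (p0=14, p1=6, p2=10, p3=0, p4=1, p5=7, p6=2, p7=0) → (p0=16, p1=9, p2=10, p3=0, p4=1, p5=7, p6=1, p7=0)
step 8: fire t0:  (p0=16, p1=9, p2=10, p3=0, p4=1, p5=7, p6=1, p7=0) → (p0=18, p1=12, p2=10, p3=0, p4=1, p5=7, p6=0, p7=0)

(p0=18, p1=12, p2=10, p3=0, p4=1, p5=7, p6=0, p7=0)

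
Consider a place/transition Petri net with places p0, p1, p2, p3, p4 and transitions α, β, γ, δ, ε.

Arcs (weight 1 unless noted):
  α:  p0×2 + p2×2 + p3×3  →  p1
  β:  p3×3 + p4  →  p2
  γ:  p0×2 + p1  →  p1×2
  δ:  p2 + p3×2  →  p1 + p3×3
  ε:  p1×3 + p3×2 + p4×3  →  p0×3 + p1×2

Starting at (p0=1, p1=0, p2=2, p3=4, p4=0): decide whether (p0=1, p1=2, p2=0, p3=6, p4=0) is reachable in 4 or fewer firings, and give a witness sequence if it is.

step 1: fire δ:  (p0=1, p1=0, p2=2, p3=4, p4=0) → (p0=1, p1=1, p2=1, p3=5, p4=0)
step 2: fire δ:  (p0=1, p1=1, p2=1, p3=5, p4=0) → (p0=1, p1=2, p2=0, p3=6, p4=0)

YES — reachable via ⟨δ, δ⟩ (2 firings)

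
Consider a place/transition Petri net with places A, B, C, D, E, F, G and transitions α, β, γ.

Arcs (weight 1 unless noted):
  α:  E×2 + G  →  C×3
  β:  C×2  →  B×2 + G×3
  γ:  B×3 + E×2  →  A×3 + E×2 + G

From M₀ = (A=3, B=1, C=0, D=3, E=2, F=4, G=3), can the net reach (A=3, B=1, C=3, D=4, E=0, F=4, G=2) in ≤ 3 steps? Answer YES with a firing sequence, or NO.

depth 0: 1 marking
depth 1: 2 markings reached so far
depth 2: 3 markings reached so far
depth 3: 3 markings reached so far
(frontier empty at depth 3; search complete)
target is not among the 3 markings reachable within 3 steps

NO — not reachable within 3 firings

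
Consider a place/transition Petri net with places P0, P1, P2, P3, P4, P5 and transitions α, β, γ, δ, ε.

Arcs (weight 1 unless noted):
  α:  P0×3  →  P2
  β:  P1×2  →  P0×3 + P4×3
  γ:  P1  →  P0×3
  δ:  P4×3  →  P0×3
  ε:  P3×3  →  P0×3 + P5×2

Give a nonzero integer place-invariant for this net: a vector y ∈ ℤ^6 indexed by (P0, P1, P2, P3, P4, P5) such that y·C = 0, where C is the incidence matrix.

Incidence matrix C (rows=places, cols=transitions):
        α    β    γ    δ    ε
   P0  -3    3    3    3    3
   P1   0   -2   -1    0    0
   P2   1    0    0    0    0
   P3   0    0    0    0   -3
   P4   0    3    0   -3    0
   P5   0    0    0    0    2

Candidate y = [1, 3, 3, 1, 1, 0]; check y·C column-wise:
  col α: 1·-3 + 3·0 + 3·1 + 1·0 + 1·0 = 0
  col β: 1·3 + 3·-2 + 3·0 + 1·0 + 1·3 = 0
  col γ: 1·3 + 3·-1 + 3·0 + 1·0 + 1·0 = 0
  col δ: 1·3 + 3·0 + 3·0 + 1·0 + 1·-3 = 0
  col ε: 1·3 + 3·0 + 3·0 + 1·-3 + 1·0 + 0·2 = 0

y = (P0:1, P1:3, P2:3, P3:1, P4:1, P5:0)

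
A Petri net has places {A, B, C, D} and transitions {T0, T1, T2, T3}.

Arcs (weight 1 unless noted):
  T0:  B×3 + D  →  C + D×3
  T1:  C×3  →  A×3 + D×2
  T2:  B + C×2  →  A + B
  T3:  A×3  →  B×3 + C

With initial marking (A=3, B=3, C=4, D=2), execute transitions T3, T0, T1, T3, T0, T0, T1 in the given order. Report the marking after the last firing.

step 1: fire T3:  (A=3, B=3, C=4, D=2) → (A=0, B=6, C=5, D=2)
step 2: fire T0:  (A=0, B=6, C=5, D=2) → (A=0, B=3, C=6, D=4)
step 3: fire T1:  (A=0, B=3, C=6, D=4) → (A=3, B=3, C=3, D=6)
step 4: fire T3:  (A=3, B=3, C=3, D=6) → (A=0, B=6, C=4, D=6)
step 5: fire T0:  (A=0, B=6, C=4, D=6) → (A=0, B=3, C=5, D=8)
step 6: fire T0:  (A=0, B=3, C=5, D=8) → (A=0, B=0, C=6, D=10)
step 7: fire T1:  (A=0, B=0, C=6, D=10) → (A=3, B=0, C=3, D=12)

(A=3, B=0, C=3, D=12)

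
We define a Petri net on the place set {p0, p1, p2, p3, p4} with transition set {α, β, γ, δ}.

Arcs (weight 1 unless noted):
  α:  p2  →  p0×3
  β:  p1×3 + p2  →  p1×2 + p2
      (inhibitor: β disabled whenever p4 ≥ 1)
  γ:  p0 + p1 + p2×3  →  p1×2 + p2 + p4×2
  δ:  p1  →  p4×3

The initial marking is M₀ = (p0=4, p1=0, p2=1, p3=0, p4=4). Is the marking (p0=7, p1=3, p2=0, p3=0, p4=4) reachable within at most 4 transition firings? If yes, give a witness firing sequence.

depth 0: 1 marking
depth 1: 2 markings reached so far
depth 2: 2 markings reached so far
(frontier empty at depth 2; search complete)
target is not among the 2 markings reachable within 4 steps

NO — not reachable within 4 firings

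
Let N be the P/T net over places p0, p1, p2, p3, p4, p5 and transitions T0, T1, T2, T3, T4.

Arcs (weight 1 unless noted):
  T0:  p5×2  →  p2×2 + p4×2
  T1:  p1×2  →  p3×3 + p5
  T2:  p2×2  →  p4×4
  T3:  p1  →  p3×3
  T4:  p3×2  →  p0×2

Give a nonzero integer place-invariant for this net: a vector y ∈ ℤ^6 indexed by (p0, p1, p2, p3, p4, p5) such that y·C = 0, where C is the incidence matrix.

y = (p0:1, p1:3, p2:2, p3:1, p4:1, p5:3)

Incidence matrix C (rows=places, cols=transitions):
       T0   T1   T2   T3   T4
   p0   0    0    0    0    2
   p1   0   -2    0   -1    0
   p2   2    0   -2    0    0
   p3   0    3    0    3   -2
   p4   2    0    4    0    0
   p5  -2    1    0    0    0

Candidate y = [1, 3, 2, 1, 1, 3]; check y·C column-wise:
  col T0: 1·0 + 3·0 + 2·2 + 1·0 + 1·2 + 3·-2 = 0
  col T1: 1·0 + 3·-2 + 2·0 + 1·3 + 1·0 + 3·1 = 0
  col T2: 1·0 + 3·0 + 2·-2 + 1·0 + 1·4 + 3·0 = 0
  col T3: 1·0 + 3·-1 + 2·0 + 1·3 + 1·0 + 3·0 = 0
  col T4: 1·2 + 3·0 + 2·0 + 1·-2 + 1·0 + 3·0 = 0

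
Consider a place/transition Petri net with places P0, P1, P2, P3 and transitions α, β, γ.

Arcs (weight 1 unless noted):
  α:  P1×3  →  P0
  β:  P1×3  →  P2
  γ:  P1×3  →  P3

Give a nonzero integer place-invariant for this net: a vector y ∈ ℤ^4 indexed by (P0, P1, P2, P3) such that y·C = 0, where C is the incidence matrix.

y = (P0:3, P1:1, P2:3, P3:3)

Incidence matrix C (rows=places, cols=transitions):
        α    β    γ
   P0   1    0    0
   P1  -3   -3   -3
   P2   0    1    0
   P3   0    0    1

Candidate y = [3, 1, 3, 3]; check y·C column-wise:
  col α: 3·1 + 1·-3 + 3·0 + 3·0 = 0
  col β: 3·0 + 1·-3 + 3·1 + 3·0 = 0
  col γ: 3·0 + 1·-3 + 3·0 + 3·1 = 0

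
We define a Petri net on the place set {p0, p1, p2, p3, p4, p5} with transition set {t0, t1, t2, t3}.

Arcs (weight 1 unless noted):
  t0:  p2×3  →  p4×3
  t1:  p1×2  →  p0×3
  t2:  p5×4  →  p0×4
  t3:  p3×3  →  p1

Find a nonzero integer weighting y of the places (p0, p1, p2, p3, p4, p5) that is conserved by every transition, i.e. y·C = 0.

Incidence matrix C (rows=places, cols=transitions):
       t0   t1   t2   t3
   p0   0    3    4    0
   p1   0   -2    0    1
   p2  -3    0    0    0
   p3   0    0    0   -3
   p4   3    0    0    0
   p5   0    0   -4    0

Candidate y = [0, 0, 1, 0, 1, 0]; check y·C column-wise:
  col t0: 1·-3 + 1·3 = 0
  col t1: 0·3 + 0·-2 + 1·0 + 1·0 = 0
  col t2: 0·4 + 1·0 + 1·0 + 0·-4 = 0
  col t3: 0·1 + 1·0 + 0·-3 + 1·0 = 0

y = (p0:0, p1:0, p2:1, p3:0, p4:1, p5:0)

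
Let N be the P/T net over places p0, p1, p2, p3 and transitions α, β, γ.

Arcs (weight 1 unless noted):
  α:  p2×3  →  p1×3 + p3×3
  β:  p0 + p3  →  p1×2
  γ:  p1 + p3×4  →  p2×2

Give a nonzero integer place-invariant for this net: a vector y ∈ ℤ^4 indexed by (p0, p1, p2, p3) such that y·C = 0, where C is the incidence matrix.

Incidence matrix C (rows=places, cols=transitions):
        α    β    γ
   p0   0   -1    0
   p1   3    2   -1
   p2  -3    0    2
   p3   3   -1   -4

Candidate y = [3, 2, 3, 1]; check y·C column-wise:
  col α: 3·0 + 2·3 + 3·-3 + 1·3 = 0
  col β: 3·-1 + 2·2 + 3·0 + 1·-1 = 0
  col γ: 3·0 + 2·-1 + 3·2 + 1·-4 = 0

y = (p0:3, p1:2, p2:3, p3:1)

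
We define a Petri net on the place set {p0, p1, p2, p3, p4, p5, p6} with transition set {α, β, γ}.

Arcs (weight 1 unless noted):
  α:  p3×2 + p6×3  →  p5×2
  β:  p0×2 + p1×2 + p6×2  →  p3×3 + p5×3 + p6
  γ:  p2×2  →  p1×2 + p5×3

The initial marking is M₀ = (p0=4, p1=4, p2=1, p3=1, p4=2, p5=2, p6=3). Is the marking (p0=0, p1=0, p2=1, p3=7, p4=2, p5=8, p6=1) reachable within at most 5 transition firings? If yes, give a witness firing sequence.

step 1: fire β:  (p0=4, p1=4, p2=1, p3=1, p4=2, p5=2, p6=3) → (p0=2, p1=2, p2=1, p3=4, p4=2, p5=5, p6=2)
step 2: fire β:  (p0=2, p1=2, p2=1, p3=4, p4=2, p5=5, p6=2) → (p0=0, p1=0, p2=1, p3=7, p4=2, p5=8, p6=1)

YES — reachable via ⟨β, β⟩ (2 firings)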